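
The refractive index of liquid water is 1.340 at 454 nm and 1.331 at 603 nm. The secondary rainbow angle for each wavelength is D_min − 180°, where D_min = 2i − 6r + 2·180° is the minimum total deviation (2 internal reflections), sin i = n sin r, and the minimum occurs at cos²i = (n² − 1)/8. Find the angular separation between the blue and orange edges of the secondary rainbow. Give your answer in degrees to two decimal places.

2.34°

At 454 nm (n = 1.340): cos²i = 0.09945 → i = 71.618°, r = 45.088°, D_min = 232.709°, rainbow angle = 52.709°.
At 603 nm (n = 1.331): cos²i = 0.09645 → i = 71.907°, r = 45.575°, D_min = 230.365°, rainbow angle = 50.365°.
Angular width = |52.709° − 50.365°| = 2.344°.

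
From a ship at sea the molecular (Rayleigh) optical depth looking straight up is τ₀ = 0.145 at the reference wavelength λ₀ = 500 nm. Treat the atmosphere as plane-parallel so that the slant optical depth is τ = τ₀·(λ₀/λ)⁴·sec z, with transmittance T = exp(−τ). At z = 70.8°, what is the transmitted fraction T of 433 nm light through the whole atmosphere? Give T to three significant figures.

sec 70.8° = 3.0407.
τ = 0.145 × (500/433)⁴ × 3.0407 = 0.145 × 1.7780 × 3.0407 = 0.7839.
T = exp(−0.7839) = 0.4566.

0.457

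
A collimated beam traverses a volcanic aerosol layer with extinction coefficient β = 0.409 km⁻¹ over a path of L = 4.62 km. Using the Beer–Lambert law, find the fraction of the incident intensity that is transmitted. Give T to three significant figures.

0.151

τ = β·L = 0.409 × 4.62 = 1.8896.
T = exp(−1.8896) = 0.1511.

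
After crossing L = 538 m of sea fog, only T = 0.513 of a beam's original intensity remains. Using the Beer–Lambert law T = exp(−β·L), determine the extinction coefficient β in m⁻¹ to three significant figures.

Beer–Lambert: T = exp(−βL) ⇒ β = −ln(T)/L = −ln(0.513)/538 = 0.6675/538 = 0.001241 m⁻¹.

0.00124 m⁻¹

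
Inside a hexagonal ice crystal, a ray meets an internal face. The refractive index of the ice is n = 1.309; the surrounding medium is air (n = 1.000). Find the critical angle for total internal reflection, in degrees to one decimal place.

sin θ_c = n_air / n = 1.000 / 1.309 = 0.7639.
θ_c = arcsin(0.7639) = 49.81°.

49.8°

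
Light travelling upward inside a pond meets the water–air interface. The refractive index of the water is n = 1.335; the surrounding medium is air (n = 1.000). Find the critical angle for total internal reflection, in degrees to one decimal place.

48.5°

sin θ_c = n_air / n = 1.000 / 1.335 = 0.7491.
θ_c = arcsin(0.7491) = 48.51°.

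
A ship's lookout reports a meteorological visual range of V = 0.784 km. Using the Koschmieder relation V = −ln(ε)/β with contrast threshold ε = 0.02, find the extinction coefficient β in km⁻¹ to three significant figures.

4.99 km⁻¹

β = −ln(0.02) / V = 3.912 / 0.784 = 4.9898 km⁻¹.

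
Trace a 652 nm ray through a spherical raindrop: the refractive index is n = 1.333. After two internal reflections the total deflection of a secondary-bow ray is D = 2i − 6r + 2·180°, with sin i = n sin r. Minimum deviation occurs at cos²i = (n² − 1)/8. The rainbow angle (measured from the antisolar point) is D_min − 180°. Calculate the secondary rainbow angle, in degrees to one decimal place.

cos²i = (1.77689 − 1)/8 = 0.09711; i = arccos(0.31163) = 71.843°.
sin r = sin 71.843°/1.333 = 0.71283; r = 45.466°.
D_min = 2·71.843° − 6·45.466° + 360° = 230.891°.
Rainbow angle = D_min − 180° = 50.891°.

50.9°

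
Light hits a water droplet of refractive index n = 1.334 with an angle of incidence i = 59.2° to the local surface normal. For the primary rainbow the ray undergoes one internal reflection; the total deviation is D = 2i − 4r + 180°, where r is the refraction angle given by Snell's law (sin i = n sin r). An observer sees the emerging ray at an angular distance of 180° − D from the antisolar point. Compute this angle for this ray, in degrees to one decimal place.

sin r = sin 59.2° / 1.334 = 0.8590/1.334 = 0.6439; r = 40.08°.
D = 2·59.2° − 4·40.08° + 180° = 118.40° − 160.33° + 180° = 138.07°.
Angle from antisolar point = 180° − D = 41.93°.

41.9°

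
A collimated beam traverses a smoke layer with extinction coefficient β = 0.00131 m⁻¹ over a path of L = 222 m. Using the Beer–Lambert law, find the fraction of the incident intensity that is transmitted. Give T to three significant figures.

0.748

τ = β·L = 0.00131 × 222 = 0.2908.
T = exp(−0.2908) = 0.7477.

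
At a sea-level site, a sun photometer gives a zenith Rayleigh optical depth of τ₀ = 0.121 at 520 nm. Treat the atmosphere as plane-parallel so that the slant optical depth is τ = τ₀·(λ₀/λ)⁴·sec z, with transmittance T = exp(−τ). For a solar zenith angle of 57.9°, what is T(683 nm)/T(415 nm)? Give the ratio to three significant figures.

1.62

Airmass: sec 57.9° = 1.8818.
τ(683 nm) = 0.121 × (520/683)⁴ × 1.8818 = 0.121 × 0.3360 × 1.8818 = 0.0765.
τ(415 nm) = 0.121 × (520/415)⁴ × 1.8818 = 0.121 × 2.4650 × 1.8818 = 0.5613.
T(683)/T(415) = exp(τ_B − τ_A) = exp(0.4848) = 1.6238.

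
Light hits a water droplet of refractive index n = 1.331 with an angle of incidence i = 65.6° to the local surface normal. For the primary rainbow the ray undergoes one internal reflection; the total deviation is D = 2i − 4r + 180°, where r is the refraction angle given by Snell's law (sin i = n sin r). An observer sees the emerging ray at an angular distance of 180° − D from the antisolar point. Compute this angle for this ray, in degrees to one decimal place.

41.5°

sin r = sin 65.6° / 1.331 = 0.9107/1.331 = 0.6842; r = 43.17°.
D = 2·65.6° − 4·43.17° + 180° = 131.20° − 172.69° + 180° = 138.51°.
Angle from antisolar point = 180° − D = 41.49°.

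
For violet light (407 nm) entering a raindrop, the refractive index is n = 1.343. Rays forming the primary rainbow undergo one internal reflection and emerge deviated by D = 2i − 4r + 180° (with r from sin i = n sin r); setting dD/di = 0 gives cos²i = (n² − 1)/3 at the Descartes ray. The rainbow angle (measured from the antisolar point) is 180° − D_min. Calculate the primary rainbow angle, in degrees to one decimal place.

40.6°

cos²i = (1.80365 − 1)/3 = 0.26788; i = arccos(0.51757) = 58.830°.
sin r = sin 58.830°/1.343 = 0.63711; r = 39.577°.
D_min = 2·58.830° − 4·39.577° + 180° = 139.354°.
Rainbow angle = 180° − D_min = 40.646°.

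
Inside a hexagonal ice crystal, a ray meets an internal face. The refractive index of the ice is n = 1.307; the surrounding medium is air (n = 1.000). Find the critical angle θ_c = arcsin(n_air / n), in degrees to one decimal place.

sin θ_c = n_air / n = 1.000 / 1.307 = 0.7651.
θ_c = arcsin(0.7651) = 49.92°.

49.9°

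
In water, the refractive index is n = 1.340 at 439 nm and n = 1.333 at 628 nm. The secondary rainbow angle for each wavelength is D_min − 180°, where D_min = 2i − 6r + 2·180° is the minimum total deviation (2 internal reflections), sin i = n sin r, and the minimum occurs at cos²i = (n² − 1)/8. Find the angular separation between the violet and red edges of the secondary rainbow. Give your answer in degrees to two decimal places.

1.82°

At 439 nm (n = 1.340): cos²i = 0.09945 → i = 71.618°, r = 45.088°, D_min = 232.709°, rainbow angle = 52.709°.
At 628 nm (n = 1.333): cos²i = 0.09711 → i = 71.843°, r = 45.466°, D_min = 230.891°, rainbow angle = 50.891°.
Angular width = |52.709° − 50.891°| = 1.818°.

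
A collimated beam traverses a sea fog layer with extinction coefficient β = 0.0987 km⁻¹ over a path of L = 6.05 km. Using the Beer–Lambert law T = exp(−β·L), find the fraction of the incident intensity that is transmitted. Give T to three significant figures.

τ = β·L = 0.0987 × 6.05 = 0.5971.
T = exp(−0.5971) = 0.5504.

0.550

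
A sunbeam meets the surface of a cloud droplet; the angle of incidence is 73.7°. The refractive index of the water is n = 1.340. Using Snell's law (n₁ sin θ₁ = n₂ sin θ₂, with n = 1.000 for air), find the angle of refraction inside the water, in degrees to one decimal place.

45.7°

Snell: sin θ_r = sin θ_i / n = sin 73.7° / 1.340 = 0.9598 / 1.340 = 0.7163.
θ_r = arcsin(0.7163) = 45.75°.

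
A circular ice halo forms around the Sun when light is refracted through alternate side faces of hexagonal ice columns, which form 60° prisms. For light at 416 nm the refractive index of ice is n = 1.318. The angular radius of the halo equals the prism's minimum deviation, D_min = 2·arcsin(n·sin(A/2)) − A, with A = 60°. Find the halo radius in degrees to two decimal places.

22.45°

n·sin(A/2) = 1.318 × sin 30° = 1.318 × 0.5000 = 0.6590.
D_min = 2·arcsin(0.6590) − 60° = 2 × 41.224° − 60° = 22.447°.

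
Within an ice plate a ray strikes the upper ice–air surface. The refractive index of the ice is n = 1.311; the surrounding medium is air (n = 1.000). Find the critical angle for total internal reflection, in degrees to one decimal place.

49.7°

sin θ_c = n_air / n = 1.000 / 1.311 = 0.7628.
θ_c = arcsin(0.7628) = 49.71°.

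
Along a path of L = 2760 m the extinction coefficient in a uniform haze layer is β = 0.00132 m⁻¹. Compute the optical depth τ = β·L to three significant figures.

τ = β·L = 0.00132 × 2760 = 3.6432.

3.64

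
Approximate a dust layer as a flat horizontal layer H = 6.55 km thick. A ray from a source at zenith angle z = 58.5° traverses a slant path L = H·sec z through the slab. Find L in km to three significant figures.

sec z = 1/cos 58.5° = 1.9139.
L = 6.55 × 1.9139 = 12.536 km.

12.5 km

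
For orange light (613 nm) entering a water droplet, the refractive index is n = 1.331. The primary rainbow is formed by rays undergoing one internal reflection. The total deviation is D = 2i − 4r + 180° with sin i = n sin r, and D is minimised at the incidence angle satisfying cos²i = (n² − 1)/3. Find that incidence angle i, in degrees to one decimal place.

cos²i = (1.331² − 1)/3 = (1.77156 − 1)/3 = 0.25719.
cos i = 0.50714, so i = 59.527°.

59.5°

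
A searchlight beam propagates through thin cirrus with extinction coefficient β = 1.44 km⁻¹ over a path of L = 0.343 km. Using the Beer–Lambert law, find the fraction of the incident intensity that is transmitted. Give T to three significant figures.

0.610

τ = β·L = 1.44 × 0.343 = 0.4939.
T = exp(−0.4939) = 0.6102.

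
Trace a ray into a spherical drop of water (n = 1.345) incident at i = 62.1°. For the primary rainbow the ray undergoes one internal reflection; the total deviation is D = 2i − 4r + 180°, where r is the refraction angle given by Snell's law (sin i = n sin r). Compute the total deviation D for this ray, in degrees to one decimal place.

sin r = sin 62.1° / 1.345 = 0.8838/1.345 = 0.6571; r = 41.08°.
D = 2·62.1° − 4·41.08° + 180° = 124.20° − 164.31° + 180° = 139.89°.

139.9°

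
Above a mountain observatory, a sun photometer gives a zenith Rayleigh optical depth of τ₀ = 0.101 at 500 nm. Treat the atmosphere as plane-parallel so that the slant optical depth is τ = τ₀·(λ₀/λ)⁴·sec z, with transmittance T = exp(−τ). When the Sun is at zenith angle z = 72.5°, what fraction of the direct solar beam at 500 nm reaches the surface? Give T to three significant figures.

sec 72.5° = 3.3255.
τ = 0.101 × (500/500)⁴ × 3.3255 = 0.101 × 1.0000 × 3.3255 = 0.3359.
T = exp(−0.3359) = 0.7147.

0.715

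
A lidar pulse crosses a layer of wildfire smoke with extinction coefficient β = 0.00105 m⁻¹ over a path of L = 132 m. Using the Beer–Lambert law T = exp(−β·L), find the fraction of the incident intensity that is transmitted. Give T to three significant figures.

τ = β·L = 0.00105 × 132 = 0.1386.
T = exp(−0.1386) = 0.8706.

0.871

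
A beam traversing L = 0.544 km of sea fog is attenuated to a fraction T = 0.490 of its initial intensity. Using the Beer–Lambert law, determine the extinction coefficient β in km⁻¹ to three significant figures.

Beer–Lambert: T = exp(−βL) ⇒ β = −ln(T)/L = −ln(0.490)/0.544 = 0.7133/0.544 = 1.311 km⁻¹.

1.31 km⁻¹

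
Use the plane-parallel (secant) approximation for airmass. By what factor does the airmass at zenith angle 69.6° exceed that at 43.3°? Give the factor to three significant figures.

X(69.6°)/X(43.3°) = sec 69.6° / sec 43.3° = cos 43.3° / cos 69.6° = 0.7278/0.3486 = 2.0879.

2.09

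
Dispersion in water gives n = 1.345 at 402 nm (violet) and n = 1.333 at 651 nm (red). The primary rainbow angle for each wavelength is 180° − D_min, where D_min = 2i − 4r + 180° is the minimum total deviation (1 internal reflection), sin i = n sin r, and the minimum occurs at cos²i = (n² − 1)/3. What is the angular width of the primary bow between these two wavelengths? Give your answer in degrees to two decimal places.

1.71°

At 402 nm (n = 1.345): cos²i = 0.26967 → i = 58.715°, r = 39.448°, D_min = 139.635°, rainbow angle = 40.365°.
At 651 nm (n = 1.333): cos²i = 0.25896 → i = 59.410°, r = 40.225°, D_min = 137.922°, rainbow angle = 42.078°.
Angular width = |40.365° − 42.078°| = 1.713°.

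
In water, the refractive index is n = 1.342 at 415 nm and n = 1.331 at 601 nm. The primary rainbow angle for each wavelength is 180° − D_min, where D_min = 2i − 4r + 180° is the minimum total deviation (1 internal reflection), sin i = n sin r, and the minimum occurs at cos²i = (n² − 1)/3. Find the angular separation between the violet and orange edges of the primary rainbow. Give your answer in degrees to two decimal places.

1.58°

At 415 nm (n = 1.342): cos²i = 0.26699 → i = 58.888°, r = 39.641°, D_min = 139.213°, rainbow angle = 40.787°.
At 601 nm (n = 1.331): cos²i = 0.25719 → i = 59.527°, r = 40.356°, D_min = 137.630°, rainbow angle = 42.370°.
Angular width = |40.787° − 42.370°| = 1.583°.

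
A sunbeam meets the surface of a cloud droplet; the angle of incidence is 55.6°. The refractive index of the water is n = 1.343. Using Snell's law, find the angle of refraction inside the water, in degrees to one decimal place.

37.9°

Snell: sin θ_r = sin θ_i / n = sin 55.6° / 1.343 = 0.8251 / 1.343 = 0.6144.
θ_r = arcsin(0.6144) = 37.91°.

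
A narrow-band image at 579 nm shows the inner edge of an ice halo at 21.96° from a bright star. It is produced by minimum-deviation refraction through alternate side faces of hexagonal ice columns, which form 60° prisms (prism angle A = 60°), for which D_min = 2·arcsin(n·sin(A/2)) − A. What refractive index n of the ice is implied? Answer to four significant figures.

1.312

Rearranging: n = sin((D_min + A)/2) / sin(A/2).
(D_min + A)/2 = (21.96° + 60°)/2 = 40.980°.
n = sin 40.980° / sin 30° = 0.6558 / 0.5000 = 1.3116.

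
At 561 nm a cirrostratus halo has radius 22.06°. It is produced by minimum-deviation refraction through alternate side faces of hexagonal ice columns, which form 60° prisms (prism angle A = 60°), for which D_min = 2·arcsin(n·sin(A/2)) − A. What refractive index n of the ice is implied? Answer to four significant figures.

1.313

Rearranging: n = sin((D_min + A)/2) / sin(A/2).
(D_min + A)/2 = (22.06° + 60°)/2 = 41.030°.
n = sin 41.030° / sin 30° = 0.6565 / 0.5000 = 1.3129.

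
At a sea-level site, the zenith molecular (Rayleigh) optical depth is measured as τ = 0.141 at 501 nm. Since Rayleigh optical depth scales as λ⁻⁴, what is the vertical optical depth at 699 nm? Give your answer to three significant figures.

0.0372

τ(699 nm) = τ(501 nm) × (501/699)⁴ = 0.141 × (0.7167)⁴ = 0.141 × 0.2639 = 0.0372.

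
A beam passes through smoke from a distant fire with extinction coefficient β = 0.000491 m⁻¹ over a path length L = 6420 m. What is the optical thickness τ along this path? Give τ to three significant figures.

3.15

τ = β·L = 0.000491 × 6420 = 3.1522.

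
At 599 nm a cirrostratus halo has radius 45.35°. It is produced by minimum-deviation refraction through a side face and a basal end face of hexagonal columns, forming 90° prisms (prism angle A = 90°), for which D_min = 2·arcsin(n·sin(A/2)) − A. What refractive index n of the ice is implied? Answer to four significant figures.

1.308

Rearranging: n = sin((D_min + A)/2) / sin(A/2).
(D_min + A)/2 = (45.35° + 90°)/2 = 67.675°.
n = sin 67.675° / sin 45° = 0.9250 / 0.7071 = 1.3082.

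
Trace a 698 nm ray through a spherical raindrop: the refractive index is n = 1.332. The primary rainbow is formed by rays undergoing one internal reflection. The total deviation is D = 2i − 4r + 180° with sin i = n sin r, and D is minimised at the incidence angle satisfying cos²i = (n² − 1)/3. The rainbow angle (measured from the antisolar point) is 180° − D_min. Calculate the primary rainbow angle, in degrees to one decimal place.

42.2°

cos²i = (1.77422 − 1)/3 = 0.25807; i = arccos(0.50801) = 59.469°.
sin r = sin 59.469°/1.332 = 0.64666; r = 40.290°.
D_min = 2·59.469° − 4·40.290° + 180° = 137.776°.
Rainbow angle = 180° − D_min = 42.224°.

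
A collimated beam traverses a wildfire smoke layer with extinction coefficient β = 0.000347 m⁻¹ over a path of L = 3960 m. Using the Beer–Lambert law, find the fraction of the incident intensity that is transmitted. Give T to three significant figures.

τ = β·L = 0.000347 × 3960 = 1.3741.
T = exp(−1.3741) = 0.2531.

0.253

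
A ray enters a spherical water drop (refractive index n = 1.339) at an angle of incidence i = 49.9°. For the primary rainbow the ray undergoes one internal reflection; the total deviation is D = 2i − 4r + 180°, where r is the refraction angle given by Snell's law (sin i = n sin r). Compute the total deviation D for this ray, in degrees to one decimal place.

sin r = sin 49.9° / 1.339 = 0.7649/1.339 = 0.5713; r = 34.84°.
D = 2·49.9° − 4·34.84° + 180° = 99.80° − 139.35° + 180° = 140.45°.

140.4°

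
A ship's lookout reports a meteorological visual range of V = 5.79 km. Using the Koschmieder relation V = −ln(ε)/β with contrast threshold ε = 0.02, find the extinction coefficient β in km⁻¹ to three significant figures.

β = −ln(0.02) / V = 3.912 / 5.79 = 0.6757 km⁻¹.

0.676 km⁻¹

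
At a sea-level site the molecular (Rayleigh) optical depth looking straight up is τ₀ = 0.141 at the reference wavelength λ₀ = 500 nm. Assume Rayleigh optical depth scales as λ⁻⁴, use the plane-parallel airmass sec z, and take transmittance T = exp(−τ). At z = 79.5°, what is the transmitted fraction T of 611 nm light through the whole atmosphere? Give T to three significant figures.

sec 79.5° = 5.4874.
τ = 0.141 × (500/611)⁴ × 5.4874 = 0.141 × 0.4485 × 5.4874 = 0.3470.
T = exp(−0.3470) = 0.7068.

0.707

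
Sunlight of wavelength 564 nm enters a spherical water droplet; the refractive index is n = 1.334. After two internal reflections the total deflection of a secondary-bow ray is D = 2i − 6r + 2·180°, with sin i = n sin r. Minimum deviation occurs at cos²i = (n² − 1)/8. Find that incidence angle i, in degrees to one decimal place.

cos²i = (1.334² − 1)/8 = (1.77956 − 1)/8 = 0.09744.
cos i = 0.31216, so i = 71.810°.

71.8°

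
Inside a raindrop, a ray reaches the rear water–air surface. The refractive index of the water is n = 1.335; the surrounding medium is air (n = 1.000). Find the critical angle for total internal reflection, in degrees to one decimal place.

sin θ_c = n_air / n = 1.000 / 1.335 = 0.7491.
θ_c = arcsin(0.7491) = 48.51°.

48.5°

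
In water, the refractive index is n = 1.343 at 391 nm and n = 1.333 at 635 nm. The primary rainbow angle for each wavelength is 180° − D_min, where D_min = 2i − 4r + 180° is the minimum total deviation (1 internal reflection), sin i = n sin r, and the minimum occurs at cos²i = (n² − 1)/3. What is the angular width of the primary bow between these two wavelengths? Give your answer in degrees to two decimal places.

At 391 nm (n = 1.343): cos²i = 0.26788 → i = 58.830°, r = 39.577°, D_min = 139.354°, rainbow angle = 40.646°.
At 635 nm (n = 1.333): cos²i = 0.25896 → i = 59.410°, r = 40.225°, D_min = 137.922°, rainbow angle = 42.078°.
Angular width = |40.646° − 42.078°| = 1.432°.

1.43°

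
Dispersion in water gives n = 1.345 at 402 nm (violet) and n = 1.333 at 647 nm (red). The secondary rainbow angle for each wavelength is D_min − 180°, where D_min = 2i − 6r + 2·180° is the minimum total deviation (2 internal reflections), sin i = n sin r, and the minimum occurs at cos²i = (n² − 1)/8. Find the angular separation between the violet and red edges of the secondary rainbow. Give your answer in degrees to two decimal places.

At 402 nm (n = 1.345): cos²i = 0.10113 → i = 71.458°, r = 44.821°, D_min = 233.987°, rainbow angle = 53.987°.
At 647 nm (n = 1.333): cos²i = 0.09711 → i = 71.843°, r = 45.466°, D_min = 230.891°, rainbow angle = 50.891°.
Angular width = |53.987° − 50.891°| = 3.096°.

3.10°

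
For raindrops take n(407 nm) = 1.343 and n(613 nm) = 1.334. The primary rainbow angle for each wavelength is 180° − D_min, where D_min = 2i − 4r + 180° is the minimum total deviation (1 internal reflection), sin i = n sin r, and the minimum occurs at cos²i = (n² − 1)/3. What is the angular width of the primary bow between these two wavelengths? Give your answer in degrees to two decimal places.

At 407 nm (n = 1.343): cos²i = 0.26788 → i = 58.830°, r = 39.577°, D_min = 139.354°, rainbow angle = 40.646°.
At 613 nm (n = 1.334): cos²i = 0.25985 → i = 59.352°, r = 40.159°, D_min = 138.067°, rainbow angle = 41.933°.
Angular width = |40.646° − 41.933°| = 1.287°.

1.29°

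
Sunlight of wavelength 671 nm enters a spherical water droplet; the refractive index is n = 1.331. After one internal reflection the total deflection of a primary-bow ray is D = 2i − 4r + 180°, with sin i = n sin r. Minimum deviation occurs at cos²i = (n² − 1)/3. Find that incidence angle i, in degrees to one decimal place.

cos²i = (1.331² − 1)/3 = (1.77156 − 1)/3 = 0.25719.
cos i = 0.50714, so i = 59.527°.

59.5°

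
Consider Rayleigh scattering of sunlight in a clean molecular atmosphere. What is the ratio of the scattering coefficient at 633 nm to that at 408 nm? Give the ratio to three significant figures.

0.173

Rayleigh scattering ∝ λ⁻⁴, so the ratio of coefficients is the inverse fourth power of the wavelength ratio.
σ(633)/σ(408) = (408/633)⁴ = (0.6445)⁴ = 0.1726.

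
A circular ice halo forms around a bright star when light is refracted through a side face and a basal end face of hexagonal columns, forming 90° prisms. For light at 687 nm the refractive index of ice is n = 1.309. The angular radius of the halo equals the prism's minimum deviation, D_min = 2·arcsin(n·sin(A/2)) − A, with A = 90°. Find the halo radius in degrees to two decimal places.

n·sin(A/2) = 1.309 × sin 45° = 1.309 × 0.7071 = 0.9256.
D_min = 2·arcsin(0.9256) − 90° = 2 × 67.759° − 90° = 45.519°.

45.52°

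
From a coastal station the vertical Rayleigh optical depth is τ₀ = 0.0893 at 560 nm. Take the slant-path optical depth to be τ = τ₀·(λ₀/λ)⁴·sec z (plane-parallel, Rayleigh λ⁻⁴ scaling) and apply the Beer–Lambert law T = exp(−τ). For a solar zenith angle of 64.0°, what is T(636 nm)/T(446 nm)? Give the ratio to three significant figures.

1.47

Airmass: sec 64.0° = 2.2812.
τ(636 nm) = 0.0893 × (560/636)⁴ × 2.2812 = 0.0893 × 0.6011 × 2.2812 = 0.1224.
τ(446 nm) = 0.0893 × (560/446)⁴ × 2.2812 = 0.0893 × 2.4855 × 2.2812 = 0.5063.
T(636)/T(446) = exp(τ_B − τ_A) = exp(0.3839) = 1.4680.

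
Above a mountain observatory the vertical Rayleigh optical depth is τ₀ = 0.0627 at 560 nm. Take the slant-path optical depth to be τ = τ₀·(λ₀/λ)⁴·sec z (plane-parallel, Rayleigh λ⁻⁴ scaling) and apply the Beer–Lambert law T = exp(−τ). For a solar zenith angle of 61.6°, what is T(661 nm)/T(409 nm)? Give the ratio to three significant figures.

Airmass: sec 61.6° = 2.1025.
τ(661 nm) = 0.0627 × (560/661)⁴ × 2.1025 = 0.0627 × 0.5152 × 2.1025 = 0.0679.
τ(409 nm) = 0.0627 × (560/409)⁴ × 2.1025 = 0.0627 × 3.5145 × 2.1025 = 0.4633.
T(661)/T(409) = exp(τ_B − τ_A) = exp(0.3954) = 1.4850.

1.48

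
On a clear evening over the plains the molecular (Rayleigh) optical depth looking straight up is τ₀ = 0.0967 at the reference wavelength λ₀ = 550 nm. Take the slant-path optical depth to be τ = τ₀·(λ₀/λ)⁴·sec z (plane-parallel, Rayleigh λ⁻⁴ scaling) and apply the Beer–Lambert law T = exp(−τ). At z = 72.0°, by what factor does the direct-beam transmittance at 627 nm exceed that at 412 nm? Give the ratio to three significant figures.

2.24

Airmass: sec 72.0° = 3.2361.
τ(627 nm) = 0.0967 × (550/627)⁴ × 3.2361 = 0.0967 × 0.5921 × 3.2361 = 0.1853.
τ(412 nm) = 0.0967 × (550/412)⁴ × 3.2361 = 0.0967 × 3.1759 × 3.2361 = 0.9938.
T(627)/T(412) = exp(τ_B − τ_A) = exp(0.8085) = 2.2446.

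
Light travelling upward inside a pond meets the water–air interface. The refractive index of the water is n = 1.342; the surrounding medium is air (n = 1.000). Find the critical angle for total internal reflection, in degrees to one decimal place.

48.2°

sin θ_c = n_air / n = 1.000 / 1.342 = 0.7452.
θ_c = arcsin(0.7452) = 48.17°.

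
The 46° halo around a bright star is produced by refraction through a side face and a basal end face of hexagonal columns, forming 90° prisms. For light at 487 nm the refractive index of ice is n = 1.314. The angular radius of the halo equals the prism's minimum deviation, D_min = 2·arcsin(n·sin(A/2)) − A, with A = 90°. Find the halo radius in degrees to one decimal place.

n·sin(A/2) = 1.314 × sin 45° = 1.314 × 0.7071 = 0.9291.
D_min = 2·arcsin(0.9291) − 90° = 2 × 68.301° − 90° = 46.602°.

46.6°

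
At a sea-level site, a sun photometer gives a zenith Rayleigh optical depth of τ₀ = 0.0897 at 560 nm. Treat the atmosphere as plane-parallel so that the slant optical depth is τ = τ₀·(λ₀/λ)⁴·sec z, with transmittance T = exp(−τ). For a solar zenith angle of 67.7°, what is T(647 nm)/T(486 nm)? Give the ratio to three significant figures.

1.33

Airmass: sec 67.7° = 2.6354.
τ(647 nm) = 0.0897 × (560/647)⁴ × 2.6354 = 0.0897 × 0.5612 × 2.6354 = 0.1327.
τ(486 nm) = 0.0897 × (560/486)⁴ × 2.6354 = 0.0897 × 1.7628 × 2.6354 = 0.4167.
T(647)/T(486) = exp(τ_B − τ_A) = exp(0.2840) = 1.3285.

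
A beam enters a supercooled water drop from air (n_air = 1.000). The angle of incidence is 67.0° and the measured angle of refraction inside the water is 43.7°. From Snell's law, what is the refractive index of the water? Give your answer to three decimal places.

n = sin θ_i / sin θ_r = sin 67.0° / sin 43.7° = 0.9205 / 0.6909 = 1.3324.

1.332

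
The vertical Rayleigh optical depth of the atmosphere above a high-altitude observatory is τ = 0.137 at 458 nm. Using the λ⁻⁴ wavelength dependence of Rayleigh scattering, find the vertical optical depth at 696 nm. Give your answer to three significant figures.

0.0257

τ(696 nm) = τ(458 nm) × (458/696)⁴ = 0.137 × (0.6580)⁴ = 0.137 × 0.1875 = 0.0257.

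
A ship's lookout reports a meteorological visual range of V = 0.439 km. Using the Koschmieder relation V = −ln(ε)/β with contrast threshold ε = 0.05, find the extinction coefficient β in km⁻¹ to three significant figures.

6.82 km⁻¹

β = −ln(0.05) / V = 2.996 / 0.439 = 6.8240 km⁻¹.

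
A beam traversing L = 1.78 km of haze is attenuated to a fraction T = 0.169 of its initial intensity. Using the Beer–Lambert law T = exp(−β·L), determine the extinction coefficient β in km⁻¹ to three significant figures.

Beer–Lambert: T = exp(−βL) ⇒ β = −ln(T)/L = −ln(0.169)/1.78 = 1.7779/1.78 = 0.9988 km⁻¹.

0.999 km⁻¹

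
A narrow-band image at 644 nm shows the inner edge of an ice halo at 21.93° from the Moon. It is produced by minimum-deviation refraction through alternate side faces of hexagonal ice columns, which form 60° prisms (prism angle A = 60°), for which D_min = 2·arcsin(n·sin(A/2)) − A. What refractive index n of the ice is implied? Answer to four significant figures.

Rearranging: n = sin((D_min + A)/2) / sin(A/2).
(D_min + A)/2 = (21.93° + 60°)/2 = 40.965°.
n = sin 40.965° / sin 30° = 0.6556 / 0.5000 = 1.3112.

1.311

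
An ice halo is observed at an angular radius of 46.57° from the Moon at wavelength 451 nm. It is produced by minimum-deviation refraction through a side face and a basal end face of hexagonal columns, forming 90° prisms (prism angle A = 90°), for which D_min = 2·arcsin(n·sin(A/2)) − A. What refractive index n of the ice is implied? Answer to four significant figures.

1.314

Rearranging: n = sin((D_min + A)/2) / sin(A/2).
(D_min + A)/2 = (46.57° + 90°)/2 = 68.285°.
n = sin 68.285° / sin 45° = 0.9290 / 0.7071 = 1.3139.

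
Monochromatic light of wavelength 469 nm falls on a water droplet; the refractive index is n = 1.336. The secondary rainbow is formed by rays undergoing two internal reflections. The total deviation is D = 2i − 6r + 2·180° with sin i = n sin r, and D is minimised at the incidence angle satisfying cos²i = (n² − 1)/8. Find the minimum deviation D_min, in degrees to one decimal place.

231.7°

cos²i = (1.78490 − 1)/8 = 0.09811; i = arccos(0.31323) = 71.746°.
sin r = sin 71.746°/1.336 = 0.71084; r = 45.303°.
D_min = 2·71.746° − 6·45.303° + 360° = 231.674°.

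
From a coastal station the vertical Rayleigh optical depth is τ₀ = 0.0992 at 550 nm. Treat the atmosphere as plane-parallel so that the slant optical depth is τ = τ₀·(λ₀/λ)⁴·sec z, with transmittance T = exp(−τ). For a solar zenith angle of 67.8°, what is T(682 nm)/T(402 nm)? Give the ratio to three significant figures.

Airmass: sec 67.8° = 2.6466.
τ(682 nm) = 0.0992 × (550/682)⁴ × 2.6466 = 0.0992 × 0.4230 × 2.6466 = 0.1110.
τ(402 nm) = 0.0992 × (550/402)⁴ × 2.6466 = 0.0992 × 3.5039 × 2.6466 = 0.9199.
T(682)/T(402) = exp(τ_B − τ_A) = exp(0.8089) = 2.2454.

2.25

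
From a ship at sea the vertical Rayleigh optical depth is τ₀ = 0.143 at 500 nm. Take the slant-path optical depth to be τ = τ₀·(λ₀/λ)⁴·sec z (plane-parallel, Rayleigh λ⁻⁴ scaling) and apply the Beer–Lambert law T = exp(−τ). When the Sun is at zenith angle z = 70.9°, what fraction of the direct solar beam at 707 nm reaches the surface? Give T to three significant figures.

sec 70.9° = 3.0561.
τ = 0.143 × (500/707)⁴ × 3.0561 = 0.143 × 0.2502 × 3.0561 = 0.1093.
T = exp(−0.1093) = 0.8964.

0.896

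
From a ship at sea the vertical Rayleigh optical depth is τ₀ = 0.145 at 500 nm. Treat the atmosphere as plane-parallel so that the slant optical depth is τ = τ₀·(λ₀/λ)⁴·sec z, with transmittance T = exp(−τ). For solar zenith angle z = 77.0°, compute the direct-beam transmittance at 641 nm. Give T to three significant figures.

0.788

sec 77.0° = 4.4454.
τ = 0.145 × (500/641)⁴ × 4.4454 = 0.145 × 0.3702 × 4.4454 = 0.2386.
T = exp(−0.2386) = 0.7877.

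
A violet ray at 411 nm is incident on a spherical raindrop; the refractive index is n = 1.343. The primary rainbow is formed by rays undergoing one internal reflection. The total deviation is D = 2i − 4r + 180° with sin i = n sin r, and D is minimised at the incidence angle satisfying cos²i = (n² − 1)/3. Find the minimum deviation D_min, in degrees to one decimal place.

cos²i = (1.80365 − 1)/3 = 0.26788; i = arccos(0.51757) = 58.830°.
sin r = sin 58.830°/1.343 = 0.63711; r = 39.577°.
D_min = 2·58.830° − 4·39.577° + 180° = 139.354°.

139.4°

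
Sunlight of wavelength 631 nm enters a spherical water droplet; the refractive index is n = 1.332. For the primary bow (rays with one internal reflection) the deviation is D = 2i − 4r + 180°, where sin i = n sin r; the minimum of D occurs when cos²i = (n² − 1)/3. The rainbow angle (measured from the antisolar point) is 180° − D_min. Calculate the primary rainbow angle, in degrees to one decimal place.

42.2°

cos²i = (1.77422 − 1)/3 = 0.25807; i = arccos(0.50801) = 59.469°.
sin r = sin 59.469°/1.332 = 0.64666; r = 40.290°.
D_min = 2·59.469° − 4·40.290° + 180° = 137.776°.
Rainbow angle = 180° − D_min = 42.224°.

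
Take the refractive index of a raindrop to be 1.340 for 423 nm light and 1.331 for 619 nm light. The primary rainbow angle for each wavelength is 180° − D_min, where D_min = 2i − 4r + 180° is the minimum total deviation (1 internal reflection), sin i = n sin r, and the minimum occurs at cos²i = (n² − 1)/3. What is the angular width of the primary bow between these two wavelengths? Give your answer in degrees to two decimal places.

At 423 nm (n = 1.340): cos²i = 0.26520 → i = 59.004°, r = 39.770°, D_min = 138.929°, rainbow angle = 41.071°.
At 619 nm (n = 1.331): cos²i = 0.25719 → i = 59.527°, r = 40.356°, D_min = 137.630°, rainbow angle = 42.370°.
Angular width = |41.071° − 42.370°| = 1.299°.

1.30°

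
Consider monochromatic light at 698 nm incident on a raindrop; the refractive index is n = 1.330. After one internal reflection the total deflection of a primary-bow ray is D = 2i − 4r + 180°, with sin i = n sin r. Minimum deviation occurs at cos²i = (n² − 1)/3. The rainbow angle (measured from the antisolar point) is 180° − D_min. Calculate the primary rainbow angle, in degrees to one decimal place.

42.5°

cos²i = (1.76890 − 1)/3 = 0.25630; i = arccos(0.50626) = 59.585°.
sin r = sin 59.585°/1.330 = 0.64841; r = 40.422°.
D_min = 2·59.585° − 4·40.422° + 180° = 137.484°.
Rainbow angle = 180° − D_min = 42.516°.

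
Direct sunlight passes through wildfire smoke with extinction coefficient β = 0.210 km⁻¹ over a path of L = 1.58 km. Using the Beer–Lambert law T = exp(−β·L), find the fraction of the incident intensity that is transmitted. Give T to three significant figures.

τ = β·L = 0.210 × 1.58 = 0.3318.
T = exp(−0.3318) = 0.7176.

0.718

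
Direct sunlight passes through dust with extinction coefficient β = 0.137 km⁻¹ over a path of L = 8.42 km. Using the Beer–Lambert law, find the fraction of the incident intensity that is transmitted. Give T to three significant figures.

τ = β·L = 0.137 × 8.42 = 1.1535.
T = exp(−1.1535) = 0.3155.

0.316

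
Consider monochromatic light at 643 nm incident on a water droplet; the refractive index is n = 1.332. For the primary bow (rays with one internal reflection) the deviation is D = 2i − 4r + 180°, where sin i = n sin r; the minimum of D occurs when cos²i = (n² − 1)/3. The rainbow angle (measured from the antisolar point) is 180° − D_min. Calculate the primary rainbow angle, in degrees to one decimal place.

42.2°

cos²i = (1.77422 − 1)/3 = 0.25807; i = arccos(0.50801) = 59.469°.
sin r = sin 59.469°/1.332 = 0.64666; r = 40.290°.
D_min = 2·59.469° − 4·40.290° + 180° = 137.776°.
Rainbow angle = 180° − D_min = 42.224°.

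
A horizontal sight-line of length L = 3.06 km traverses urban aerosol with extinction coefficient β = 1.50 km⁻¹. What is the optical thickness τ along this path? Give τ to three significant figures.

τ = β·L = 1.50 × 3.06 = 4.5900.

4.59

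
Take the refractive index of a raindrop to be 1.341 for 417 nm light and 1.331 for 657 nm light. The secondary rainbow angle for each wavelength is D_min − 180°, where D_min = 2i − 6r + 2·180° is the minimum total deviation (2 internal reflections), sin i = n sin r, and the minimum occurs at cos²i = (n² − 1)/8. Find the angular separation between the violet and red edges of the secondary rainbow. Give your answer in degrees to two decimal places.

2.60°

At 417 nm (n = 1.341): cos²i = 0.09979 → i = 71.586°, r = 45.034°, D_min = 232.966°, rainbow angle = 52.966°.
At 657 nm (n = 1.331): cos²i = 0.09645 → i = 71.907°, r = 45.575°, D_min = 230.365°, rainbow angle = 50.365°.
Angular width = |52.966° − 50.365°| = 2.601°.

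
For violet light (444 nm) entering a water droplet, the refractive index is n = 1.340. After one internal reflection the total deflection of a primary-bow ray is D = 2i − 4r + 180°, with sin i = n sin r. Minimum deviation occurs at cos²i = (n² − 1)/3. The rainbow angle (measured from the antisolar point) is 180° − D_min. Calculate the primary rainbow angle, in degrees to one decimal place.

41.1°

cos²i = (1.79560 − 1)/3 = 0.26520; i = arccos(0.51498) = 59.004°.
sin r = sin 59.004°/1.340 = 0.63971; r = 39.770°.
D_min = 2·59.004° − 4·39.770° + 180° = 138.929°.
Rainbow angle = 180° − D_min = 41.071°.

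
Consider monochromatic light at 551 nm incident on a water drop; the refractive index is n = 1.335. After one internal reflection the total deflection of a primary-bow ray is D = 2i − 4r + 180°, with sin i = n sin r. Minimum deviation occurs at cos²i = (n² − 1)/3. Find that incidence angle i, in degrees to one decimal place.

59.3°

cos²i = (1.335² − 1)/3 = (1.78222 − 1)/3 = 0.26074.
cos i = 0.51063, so i = 59.294°.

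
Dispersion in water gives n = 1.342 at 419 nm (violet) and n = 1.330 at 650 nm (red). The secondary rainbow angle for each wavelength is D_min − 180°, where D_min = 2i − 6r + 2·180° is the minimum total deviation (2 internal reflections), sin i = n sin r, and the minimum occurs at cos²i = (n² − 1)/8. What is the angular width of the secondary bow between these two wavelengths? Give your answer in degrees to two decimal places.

3.12°

At 419 nm (n = 1.342): cos²i = 0.10012 → i = 71.554°, r = 44.981°, D_min = 233.222°, rainbow angle = 53.222°.
At 650 nm (n = 1.330): cos²i = 0.09611 → i = 71.940°, r = 45.630°, D_min = 230.101°, rainbow angle = 50.101°.
Angular width = |53.222° − 50.101°| = 3.121°.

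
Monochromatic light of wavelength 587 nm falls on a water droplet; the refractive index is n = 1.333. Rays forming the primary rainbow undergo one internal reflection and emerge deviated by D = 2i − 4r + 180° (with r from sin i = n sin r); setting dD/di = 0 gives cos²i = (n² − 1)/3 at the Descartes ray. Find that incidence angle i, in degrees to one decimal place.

59.4°

cos²i = (1.333² − 1)/3 = (1.77689 − 1)/3 = 0.25896.
cos i = 0.50888, so i = 59.410°.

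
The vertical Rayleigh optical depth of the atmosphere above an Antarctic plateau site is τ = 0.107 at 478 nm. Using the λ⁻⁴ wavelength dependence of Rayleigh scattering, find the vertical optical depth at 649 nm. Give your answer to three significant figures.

0.0315

τ(649 nm) = τ(478 nm) × (478/649)⁴ = 0.107 × (0.7365)⁴ = 0.107 × 0.2943 = 0.0315.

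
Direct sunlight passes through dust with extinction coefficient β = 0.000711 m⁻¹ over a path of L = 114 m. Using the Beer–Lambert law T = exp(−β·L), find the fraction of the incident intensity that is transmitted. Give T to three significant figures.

0.922

τ = β·L = 0.000711 × 114 = 0.0811.
T = exp(−0.0811) = 0.9221.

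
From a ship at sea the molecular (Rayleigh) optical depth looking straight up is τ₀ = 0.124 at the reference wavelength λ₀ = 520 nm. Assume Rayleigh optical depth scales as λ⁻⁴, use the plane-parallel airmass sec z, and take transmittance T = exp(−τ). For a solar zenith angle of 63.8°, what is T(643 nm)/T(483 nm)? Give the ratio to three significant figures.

1.29

Airmass: sec 63.8° = 2.2650.
τ(643 nm) = 0.124 × (520/643)⁴ × 2.2650 = 0.124 × 0.4277 × 2.2650 = 0.1201.
τ(483 nm) = 0.124 × (520/483)⁴ × 2.2650 = 0.124 × 1.3435 × 2.2650 = 0.3773.
T(643)/T(483) = exp(τ_B − τ_A) = exp(0.2572) = 1.2933.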